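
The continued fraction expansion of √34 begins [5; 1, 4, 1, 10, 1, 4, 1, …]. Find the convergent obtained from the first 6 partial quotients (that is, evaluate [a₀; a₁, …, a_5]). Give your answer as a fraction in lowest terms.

Starting at the tail and folding back:
Start with 1.
10 + 1/(1/1) = 10 + 1/1 = 11/1
1 + 1/(11/1) = 1 + 1/11 = 12/11
4 + 1/(12/11) = 4 + 11/12 = 59/12
1 + 1/(59/12) = 1 + 12/59 = 71/59
5 + 1/(71/59) = 5 + 59/71 = 414/71

414/71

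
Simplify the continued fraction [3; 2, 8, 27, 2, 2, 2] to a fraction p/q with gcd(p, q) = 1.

Work from the innermost term outward:
Start with 2.
2 + 1/(2/1) = 2 + 1/2 = 5/2
2 + 1/(5/2) = 2 + 2/5 = 12/5
27 + 1/(12/5) = 27 + 5/12 = 329/12
8 + 1/(329/12) = 8 + 12/329 = 2644/329
2 + 1/(2644/329) = 2 + 329/2644 = 5617/2644
3 + 1/(5617/2644) = 3 + 2644/5617 = 19495/5617

19495/5617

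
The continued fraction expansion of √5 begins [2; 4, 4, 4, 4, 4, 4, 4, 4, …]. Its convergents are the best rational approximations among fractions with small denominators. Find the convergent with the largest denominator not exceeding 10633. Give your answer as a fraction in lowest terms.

12238/5473

a_0 = 2: 2/1  (≤ bound)
a_1 = 4: 9/4  (≤ bound)
a_2 = 4: 38/17  (≤ bound)
a_3 = 4: 161/72  (≤ bound)
a_4 = 4: 682/305  (≤ bound)
a_5 = 4: 2889/1292  (≤ bound)
a_6 = 4: 12238/5473  (≤ bound)
a_7 = 4: 51841/23184  (> 10633, stop)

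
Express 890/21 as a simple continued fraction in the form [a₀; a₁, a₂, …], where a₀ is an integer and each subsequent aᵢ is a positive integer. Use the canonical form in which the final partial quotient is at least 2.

[42; 2, 1, 1, 1, 2]

Apply division with remainder until the remainder is 0:
890 ÷ 21 → quotient 42, remainder 8
21 ÷ 8 → quotient 2, remainder 5
8 ÷ 5 → quotient 1, remainder 3
5 ÷ 3 → quotient 1, remainder 2
3 ÷ 2 → quotient 1, remainder 1
2 ÷ 1 → quotient 2, remainder 0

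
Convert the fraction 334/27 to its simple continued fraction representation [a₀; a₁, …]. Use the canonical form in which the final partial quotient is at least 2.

[12; 2, 1, 2, 3]

⌊334/27⌋ = 12, remainder 10
⌊27/10⌋ = 2, remainder 7
⌊10/7⌋ = 1, remainder 3
⌊7/3⌋ = 2, remainder 1
⌊3/1⌋ = 3, remainder 0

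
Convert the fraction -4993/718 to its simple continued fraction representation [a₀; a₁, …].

⌊-4993/718⌋ = -7, remainder 33
⌊718/33⌋ = 21, remainder 25
⌊33/25⌋ = 1, remainder 8
⌊25/8⌋ = 3, remainder 1
⌊8/1⌋ = 8, remainder 0

[-7; 21, 1, 3, 8]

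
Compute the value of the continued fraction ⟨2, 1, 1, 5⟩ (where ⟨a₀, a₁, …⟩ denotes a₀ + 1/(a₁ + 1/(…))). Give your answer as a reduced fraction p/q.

a_0 = 2: 2/1
a_1 = 1: 3/1
a_2 = 1: 5/2
a_3 = 5: 28/11

28/11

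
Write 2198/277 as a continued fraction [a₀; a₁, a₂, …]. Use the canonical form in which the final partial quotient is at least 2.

2198 = 7·277 + 259, so a_0 = 7
277 = 1·259 + 18, so a_1 = 1
259 = 14·18 + 7, so a_2 = 14
18 = 2·7 + 4, so a_3 = 2
7 = 1·4 + 3, so a_4 = 1
4 = 1·3 + 1, so a_5 = 1
3 = 3·1 + 0, so a_6 = 3

[7; 1, 14, 2, 1, 1, 3]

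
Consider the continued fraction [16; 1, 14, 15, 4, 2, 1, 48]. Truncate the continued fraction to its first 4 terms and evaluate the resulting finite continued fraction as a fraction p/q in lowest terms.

3827/226

a_0 = 16: 16/1
a_1 = 1: 17/1
a_2 = 14: 254/15
a_3 = 15: 3827/226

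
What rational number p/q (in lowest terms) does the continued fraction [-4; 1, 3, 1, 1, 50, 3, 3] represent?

a_0 = -4: -4/1
a_1 = 1: -3/1
a_2 = 3: -13/4
a_3 = 1: -16/5
a_4 = 1: -29/9
a_5 = 50: -1466/455
a_6 = 3: -4427/1374
a_7 = 3: -14747/4577

-14747/4577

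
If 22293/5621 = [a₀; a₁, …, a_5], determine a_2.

Repeatedly divide and take the remainder:
22293 ÷ 5621 → quotient 3, remainder 5430
5621 ÷ 5430 → quotient 1, remainder 191
5430 ÷ 191 → quotient 28, remainder 82

28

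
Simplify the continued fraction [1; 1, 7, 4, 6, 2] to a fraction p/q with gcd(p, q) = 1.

a_0 = 1: 1/1
a_1 = 1: 2/1
a_2 = 7: 15/8
a_3 = 4: 62/33
a_4 = 6: 387/206
a_5 = 2: 836/445

836/445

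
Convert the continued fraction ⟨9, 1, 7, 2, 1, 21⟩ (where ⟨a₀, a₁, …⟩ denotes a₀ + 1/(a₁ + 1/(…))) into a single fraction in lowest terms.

a_0 = 9: 9/1
a_1 = 1: 10/1
a_2 = 7: 79/8
a_3 = 2: 168/17
a_4 = 1: 247/25
a_5 = 21: 5355/542

5355/542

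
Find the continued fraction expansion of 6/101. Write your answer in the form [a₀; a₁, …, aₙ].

[0; 16, 1, 5]

Repeatedly divide and take the remainder:
6 ÷ 101 → quotient 0, remainder 6
101 ÷ 6 → quotient 16, remainder 5
6 ÷ 5 → quotient 1, remainder 1
5 ÷ 1 → quotient 5, remainder 0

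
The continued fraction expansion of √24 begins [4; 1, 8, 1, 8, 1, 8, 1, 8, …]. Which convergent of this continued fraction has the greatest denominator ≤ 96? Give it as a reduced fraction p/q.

436/89

List convergents until the denominator exceeds the bound:
a_0 = 4: 4/1  (≤ bound)
a_1 = 1: 5/1  (≤ bound)
a_2 = 8: 44/9  (≤ bound)
a_3 = 1: 49/10  (≤ bound)
a_4 = 8: 436/89  (≤ bound)
a_5 = 1: 485/99  (> 96, stop)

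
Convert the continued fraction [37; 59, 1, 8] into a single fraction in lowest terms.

Start with 8.
1 + 1/(8/1) = 1 + 1/8 = 9/8
59 + 1/(9/8) = 59 + 8/9 = 539/9
37 + 1/(539/9) = 37 + 9/539 = 19952/539

19952/539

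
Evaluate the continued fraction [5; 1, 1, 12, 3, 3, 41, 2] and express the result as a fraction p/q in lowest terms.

118129/21402

Build up convergents one term at a time:
a_0 = 5: 5/1
a_1 = 1: 6/1
a_2 = 1: 11/2
a_3 = 12: 138/25
a_4 = 3: 425/77
a_5 = 3: 1413/256
a_6 = 41: 58358/10573
a_7 = 2: 118129/21402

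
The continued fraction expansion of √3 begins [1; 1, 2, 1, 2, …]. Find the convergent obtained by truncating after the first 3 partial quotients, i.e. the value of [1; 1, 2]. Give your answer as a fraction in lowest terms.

Start with 2.
1 + 1/(2/1) = 1 + 1/2 = 3/2
1 + 1/(3/2) = 1 + 2/3 = 5/3

5/3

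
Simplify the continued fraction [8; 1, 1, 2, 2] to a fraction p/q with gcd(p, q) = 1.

Collapse the nested fraction from the inside out:
Start with 2.
2 + 1/(2/1) = 2 + 1/2 = 5/2
1 + 1/(5/2) = 1 + 2/5 = 7/5
1 + 1/(7/5) = 1 + 5/7 = 12/7
8 + 1/(12/7) = 8 + 7/12 = 103/12

103/12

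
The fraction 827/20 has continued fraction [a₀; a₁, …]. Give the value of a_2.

1

827 = 41·20 + 7, so a_0 = 41
20 = 2·7 + 6, so a_1 = 2
7 = 1·6 + 1, so a_2 = 1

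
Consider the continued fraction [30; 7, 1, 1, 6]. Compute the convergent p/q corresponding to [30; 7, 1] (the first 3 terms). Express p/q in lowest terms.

Start with 1.
7 + 1/(1/1) = 7 + 1/1 = 8/1
30 + 1/(8/1) = 30 + 1/8 = 241/8

241/8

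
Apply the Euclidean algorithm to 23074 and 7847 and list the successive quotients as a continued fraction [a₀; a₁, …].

23074 ÷ 7847 → quotient 2, remainder 7380
7847 ÷ 7380 → quotient 1, remainder 467
7380 ÷ 467 → quotient 15, remainder 375
467 ÷ 375 → quotient 1, remainder 92
375 ÷ 92 → quotient 4, remainder 7
92 ÷ 7 → quotient 13, remainder 1
7 ÷ 1 → quotient 7, remainder 0

[2; 1, 15, 1, 4, 13, 7]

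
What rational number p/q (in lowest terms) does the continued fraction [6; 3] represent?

19/3

Use the convergent recurrence hₖ = aₖ·hₖ₋₁ + hₖ₋₂ (and likewise for the denominators kₖ):
a_0 = 6: 6/1
a_1 = 3: 19/3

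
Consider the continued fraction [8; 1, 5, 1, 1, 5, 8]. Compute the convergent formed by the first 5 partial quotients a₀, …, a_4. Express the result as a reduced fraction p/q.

Collapse the nested fraction from the inside out:
Start with 1.
1 + 1/(1/1) = 1 + 1/1 = 2/1
5 + 1/(2/1) = 5 + 1/2 = 11/2
1 + 1/(11/2) = 1 + 2/11 = 13/11
8 + 1/(13/11) = 8 + 11/13 = 115/13

115/13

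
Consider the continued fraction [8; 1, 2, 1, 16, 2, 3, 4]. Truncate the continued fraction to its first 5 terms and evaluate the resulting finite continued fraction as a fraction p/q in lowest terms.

Start with 16.
1 + 1/(16/1) = 1 + 1/16 = 17/16
2 + 1/(17/16) = 2 + 16/17 = 50/17
1 + 1/(50/17) = 1 + 17/50 = 67/50
8 + 1/(67/50) = 8 + 50/67 = 586/67

586/67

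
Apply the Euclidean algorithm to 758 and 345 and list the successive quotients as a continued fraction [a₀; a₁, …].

758 = 2·345 + 68, so a_0 = 2
345 = 5·68 + 5, so a_1 = 5
68 = 13·5 + 3, so a_2 = 13
5 = 1·3 + 2, so a_3 = 1
3 = 1·2 + 1, so a_4 = 1
2 = 2·1 + 0, so a_5 = 2

[2; 5, 13, 1, 1, 2]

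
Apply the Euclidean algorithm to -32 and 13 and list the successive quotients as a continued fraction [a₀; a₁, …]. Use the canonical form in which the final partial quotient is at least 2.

-32 ÷ 13 → quotient -3, remainder 7
13 ÷ 7 → quotient 1, remainder 6
7 ÷ 6 → quotient 1, remainder 1
6 ÷ 1 → quotient 6, remainder 0

[-3; 1, 1, 6]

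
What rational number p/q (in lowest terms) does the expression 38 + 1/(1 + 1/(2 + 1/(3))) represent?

387/10

Start with 3.
2 + 1/(3/1) = 2 + 1/3 = 7/3
1 + 1/(7/3) = 1 + 3/7 = 10/7
38 + 1/(10/7) = 38 + 7/10 = 387/10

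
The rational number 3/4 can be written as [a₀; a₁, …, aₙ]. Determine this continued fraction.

3 ÷ 4 → quotient 0, remainder 3
4 ÷ 3 → quotient 1, remainder 1
3 ÷ 1 → quotient 3, remainder 0

[0; 1, 3]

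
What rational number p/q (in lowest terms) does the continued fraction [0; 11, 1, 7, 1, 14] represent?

a_0 = 0: 0/1
a_1 = 11: 1/11
a_2 = 1: 1/12
a_3 = 7: 8/95
a_4 = 1: 9/107
a_5 = 14: 134/1593

134/1593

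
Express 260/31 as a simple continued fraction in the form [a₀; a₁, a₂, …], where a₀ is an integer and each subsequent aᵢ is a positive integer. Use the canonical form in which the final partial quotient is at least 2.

Repeatedly divide and take the remainder:
260 = 8·31 + 12, so a_0 = 8
31 = 2·12 + 7, so a_1 = 2
12 = 1·7 + 5, so a_2 = 1
7 = 1·5 + 2, so a_3 = 1
5 = 2·2 + 1, so a_4 = 2
2 = 2·1 + 0, so a_5 = 2

[8; 2, 1, 1, 2, 2]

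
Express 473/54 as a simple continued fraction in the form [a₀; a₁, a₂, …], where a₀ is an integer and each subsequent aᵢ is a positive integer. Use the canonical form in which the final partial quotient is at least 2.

⌊473/54⌋ = 8, remainder 41
⌊54/41⌋ = 1, remainder 13
⌊41/13⌋ = 3, remainder 2
⌊13/2⌋ = 6, remainder 1
⌊2/1⌋ = 2, remainder 0

[8; 1, 3, 6, 2]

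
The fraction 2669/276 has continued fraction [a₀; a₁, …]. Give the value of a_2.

2

Apply division with remainder until the remainder is 0:
2669 ÷ 276 → quotient 9, remainder 185
276 ÷ 185 → quotient 1, remainder 91
185 ÷ 91 → quotient 2, remainder 3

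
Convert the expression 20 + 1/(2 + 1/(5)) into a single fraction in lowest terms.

225/11

Start with 5.
2 + 1/(5/1) = 2 + 1/5 = 11/5
20 + 1/(11/5) = 20 + 5/11 = 225/11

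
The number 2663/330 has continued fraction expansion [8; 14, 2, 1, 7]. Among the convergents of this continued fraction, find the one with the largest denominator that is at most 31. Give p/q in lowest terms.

234/29

a_0 = 8: 8/1  (≤ bound)
a_1 = 14: 113/14  (≤ bound)
a_2 = 2: 234/29  (≤ bound)
a_3 = 1: 347/43  (> 31, stop)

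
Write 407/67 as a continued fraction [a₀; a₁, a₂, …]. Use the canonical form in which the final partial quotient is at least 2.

Repeatedly divide and take the remainder:
⌊407/67⌋ = 6, remainder 5
⌊67/5⌋ = 13, remainder 2
⌊5/2⌋ = 2, remainder 1
⌊2/1⌋ = 2, remainder 0

[6; 13, 2, 2]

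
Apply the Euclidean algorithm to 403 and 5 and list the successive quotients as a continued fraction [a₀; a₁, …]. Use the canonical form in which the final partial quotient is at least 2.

[80; 1, 1, 2]

Apply division with remainder until the remainder is 0:
⌊403/5⌋ = 80, remainder 3
⌊5/3⌋ = 1, remainder 2
⌊3/2⌋ = 1, remainder 1
⌊2/1⌋ = 2, remainder 0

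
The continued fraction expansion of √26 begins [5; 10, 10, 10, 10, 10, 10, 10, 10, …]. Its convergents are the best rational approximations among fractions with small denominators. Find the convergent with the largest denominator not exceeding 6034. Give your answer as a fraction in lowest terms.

a_0 = 5: 5/1  (≤ bound)
a_1 = 10: 51/10  (≤ bound)
a_2 = 10: 515/101  (≤ bound)
a_3 = 10: 5201/1020  (≤ bound)
a_4 = 10: 52525/10301  (> 6034, stop)

5201/1020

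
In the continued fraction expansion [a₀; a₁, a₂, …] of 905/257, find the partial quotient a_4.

5

905 = 3·257 + 134, so a_0 = 3
257 = 1·134 + 123, so a_1 = 1
134 = 1·123 + 11, so a_2 = 1
123 = 11·11 + 2, so a_3 = 11
11 = 5·2 + 1, so a_4 = 5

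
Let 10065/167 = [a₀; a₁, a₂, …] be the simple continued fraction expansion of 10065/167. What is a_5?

Run the Euclidean algorithm, recording each quotient:
⌊10065/167⌋ = 60, remainder 45
⌊167/45⌋ = 3, remainder 32
⌊45/32⌋ = 1, remainder 13
⌊32/13⌋ = 2, remainder 6
⌊13/6⌋ = 2, remainder 1
⌊6/1⌋ = 6, remainder 0

6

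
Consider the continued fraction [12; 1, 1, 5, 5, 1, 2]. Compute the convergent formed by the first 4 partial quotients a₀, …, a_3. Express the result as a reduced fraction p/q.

Start with 5.
1 + 1/(5/1) = 1 + 1/5 = 6/5
1 + 1/(6/5) = 1 + 5/6 = 11/6
12 + 1/(11/6) = 12 + 6/11 = 138/11

138/11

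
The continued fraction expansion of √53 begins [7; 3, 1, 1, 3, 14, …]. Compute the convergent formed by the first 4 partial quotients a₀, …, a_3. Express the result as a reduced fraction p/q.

51/7

Start with 1.
1 + 1/(1/1) = 1 + 1/1 = 2/1
3 + 1/(2/1) = 3 + 1/2 = 7/2
7 + 1/(7/2) = 7 + 2/7 = 51/7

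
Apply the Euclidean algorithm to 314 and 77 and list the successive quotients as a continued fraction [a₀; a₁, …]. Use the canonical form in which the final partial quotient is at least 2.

314 ÷ 77 → quotient 4, remainder 6
77 ÷ 6 → quotient 12, remainder 5
6 ÷ 5 → quotient 1, remainder 1
5 ÷ 1 → quotient 5, remainder 0

[4; 12, 1, 5]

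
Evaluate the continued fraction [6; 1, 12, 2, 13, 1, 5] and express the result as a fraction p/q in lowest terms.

16061/2319

a_0 = 6: 6/1
a_1 = 1: 7/1
a_2 = 12: 90/13
a_3 = 2: 187/27
a_4 = 13: 2521/364
a_5 = 1: 2708/391
a_6 = 5: 16061/2319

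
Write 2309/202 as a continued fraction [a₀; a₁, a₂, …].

2309 ÷ 202 → quotient 11, remainder 87
202 ÷ 87 → quotient 2, remainder 28
87 ÷ 28 → quotient 3, remainder 3
28 ÷ 3 → quotient 9, remainder 1
3 ÷ 1 → quotient 3, remainder 0

[11; 2, 3, 9, 3]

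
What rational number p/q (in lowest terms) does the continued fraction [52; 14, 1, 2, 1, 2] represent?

Collapse the nested fraction from the inside out:
Start with 2.
1 + 1/(2/1) = 1 + 1/2 = 3/2
2 + 1/(3/2) = 2 + 2/3 = 8/3
1 + 1/(8/3) = 1 + 3/8 = 11/8
14 + 1/(11/8) = 14 + 8/11 = 162/11
52 + 1/(162/11) = 52 + 11/162 = 8435/162

8435/162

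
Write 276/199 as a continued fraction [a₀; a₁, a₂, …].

[1; 2, 1, 1, 2, 2, 6]

Repeatedly divide and take the remainder:
276 ÷ 199 → quotient 1, remainder 77
199 ÷ 77 → quotient 2, remainder 45
77 ÷ 45 → quotient 1, remainder 32
45 ÷ 32 → quotient 1, remainder 13
32 ÷ 13 → quotient 2, remainder 6
13 ÷ 6 → quotient 2, remainder 1
6 ÷ 1 → quotient 6, remainder 0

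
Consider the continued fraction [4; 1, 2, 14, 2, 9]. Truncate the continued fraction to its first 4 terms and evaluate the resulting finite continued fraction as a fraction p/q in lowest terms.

201/43

Compute successive convergents:
a_0 = 4: 4/1
a_1 = 1: 5/1
a_2 = 2: 14/3
a_3 = 14: 201/43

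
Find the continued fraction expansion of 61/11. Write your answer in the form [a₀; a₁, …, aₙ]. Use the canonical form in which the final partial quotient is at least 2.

[5; 1, 1, 5]

61 ÷ 11 → quotient 5, remainder 6
11 ÷ 6 → quotient 1, remainder 5
6 ÷ 5 → quotient 1, remainder 1
5 ÷ 1 → quotient 5, remainder 0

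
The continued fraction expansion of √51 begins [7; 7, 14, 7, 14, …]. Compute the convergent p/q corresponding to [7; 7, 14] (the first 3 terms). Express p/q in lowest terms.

Collapse the nested fraction from the inside out:
Start with 14.
7 + 1/(14/1) = 7 + 1/14 = 99/14
7 + 1/(99/14) = 7 + 14/99 = 707/99

707/99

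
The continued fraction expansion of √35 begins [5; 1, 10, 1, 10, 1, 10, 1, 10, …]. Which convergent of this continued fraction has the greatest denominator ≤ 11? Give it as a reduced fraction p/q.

a_0 = 5: 5/1  (≤ bound)
a_1 = 1: 6/1  (≤ bound)
a_2 = 10: 65/11  (≤ bound)
a_3 = 1: 71/12  (> 11, stop)

65/11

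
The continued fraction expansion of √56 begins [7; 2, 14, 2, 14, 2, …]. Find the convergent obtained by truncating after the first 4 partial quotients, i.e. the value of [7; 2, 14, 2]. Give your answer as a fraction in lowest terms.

449/60

a_0 = 7: 7/1
a_1 = 2: 15/2
a_2 = 14: 217/29
a_3 = 2: 449/60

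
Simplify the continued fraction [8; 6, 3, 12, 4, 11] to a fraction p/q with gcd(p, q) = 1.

a_0 = 8: 8/1
a_1 = 6: 49/6
a_2 = 3: 155/19
a_3 = 12: 1909/234
a_4 = 4: 7791/955
a_5 = 11: 87610/10739

87610/10739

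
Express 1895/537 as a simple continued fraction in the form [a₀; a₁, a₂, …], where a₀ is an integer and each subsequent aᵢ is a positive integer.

⌊1895/537⌋ = 3, remainder 284
⌊537/284⌋ = 1, remainder 253
⌊284/253⌋ = 1, remainder 31
⌊253/31⌋ = 8, remainder 5
⌊31/5⌋ = 6, remainder 1
⌊5/1⌋ = 5, remainder 0

[3; 1, 1, 8, 6, 5]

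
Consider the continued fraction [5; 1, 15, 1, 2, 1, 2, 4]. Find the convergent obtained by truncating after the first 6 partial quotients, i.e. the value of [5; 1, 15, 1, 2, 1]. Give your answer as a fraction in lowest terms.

398/67

Start with 1.
2 + 1/(1/1) = 2 + 1/1 = 3/1
1 + 1/(3/1) = 1 + 1/3 = 4/3
15 + 1/(4/3) = 15 + 3/4 = 63/4
1 + 1/(63/4) = 1 + 4/63 = 67/63
5 + 1/(67/63) = 5 + 63/67 = 398/67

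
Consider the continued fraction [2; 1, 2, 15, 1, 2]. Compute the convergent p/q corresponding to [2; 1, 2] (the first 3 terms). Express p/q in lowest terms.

8/3

a_0 = 2: 2/1
a_1 = 1: 3/1
a_2 = 2: 8/3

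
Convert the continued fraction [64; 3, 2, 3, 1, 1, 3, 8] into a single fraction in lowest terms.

Start with 8.
3 + 1/(8/1) = 3 + 1/8 = 25/8
1 + 1/(25/8) = 1 + 8/25 = 33/25
1 + 1/(33/25) = 1 + 25/33 = 58/33
3 + 1/(58/33) = 3 + 33/58 = 207/58
2 + 1/(207/58) = 2 + 58/207 = 472/207
3 + 1/(472/207) = 3 + 207/472 = 1623/472
64 + 1/(1623/472) = 64 + 472/1623 = 104344/1623

104344/1623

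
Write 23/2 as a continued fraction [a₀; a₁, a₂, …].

[11; 2]

Apply division with remainder until the remainder is 0:
23 ÷ 2 → quotient 11, remainder 1
2 ÷ 1 → quotient 2, remainder 0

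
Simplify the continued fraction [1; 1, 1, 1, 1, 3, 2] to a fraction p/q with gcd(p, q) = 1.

Start with 2.
3 + 1/(2/1) = 3 + 1/2 = 7/2
1 + 1/(7/2) = 1 + 2/7 = 9/7
1 + 1/(9/7) = 1 + 7/9 = 16/9
1 + 1/(16/9) = 1 + 9/16 = 25/16
1 + 1/(25/16) = 1 + 16/25 = 41/25
1 + 1/(41/25) = 1 + 25/41 = 66/41

66/41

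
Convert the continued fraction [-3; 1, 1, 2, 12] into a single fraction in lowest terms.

a_0 = -3: -3/1
a_1 = 1: -2/1
a_2 = 1: -5/2
a_3 = 2: -12/5
a_4 = 12: -149/62

-149/62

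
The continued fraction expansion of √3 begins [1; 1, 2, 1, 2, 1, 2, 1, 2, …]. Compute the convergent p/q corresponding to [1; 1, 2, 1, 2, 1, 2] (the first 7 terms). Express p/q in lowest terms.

Start with 2.
1 + 1/(2/1) = 1 + 1/2 = 3/2
2 + 1/(3/2) = 2 + 2/3 = 8/3
1 + 1/(8/3) = 1 + 3/8 = 11/8
2 + 1/(11/8) = 2 + 8/11 = 30/11
1 + 1/(30/11) = 1 + 11/30 = 41/30
1 + 1/(41/30) = 1 + 30/41 = 71/41

71/41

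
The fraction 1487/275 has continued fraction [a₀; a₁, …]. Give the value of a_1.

2

1487 = 5·275 + 112, so a_0 = 5
275 = 2·112 + 51, so a_1 = 2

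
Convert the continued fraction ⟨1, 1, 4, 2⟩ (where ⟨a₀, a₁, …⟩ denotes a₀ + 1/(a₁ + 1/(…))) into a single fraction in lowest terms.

Start with 2.
4 + 1/(2/1) = 4 + 1/2 = 9/2
1 + 1/(9/2) = 1 + 2/9 = 11/9
1 + 1/(11/9) = 1 + 9/11 = 20/11

20/11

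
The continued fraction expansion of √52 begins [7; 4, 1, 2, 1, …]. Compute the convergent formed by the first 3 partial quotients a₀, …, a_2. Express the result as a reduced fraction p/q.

Collapse the nested fraction from the inside out:
Start with 1.
4 + 1/(1/1) = 4 + 1/1 = 5/1
7 + 1/(5/1) = 7 + 1/5 = 36/5

36/5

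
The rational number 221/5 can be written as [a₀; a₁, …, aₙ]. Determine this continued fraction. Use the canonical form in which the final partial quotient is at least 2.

221 = 44·5 + 1, so a_0 = 44
5 = 5·1 + 0, so a_1 = 5

[44; 5]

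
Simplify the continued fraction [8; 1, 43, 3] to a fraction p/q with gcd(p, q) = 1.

a_0 = 8: 8/1
a_1 = 1: 9/1
a_2 = 43: 395/44
a_3 = 3: 1194/133

1194/133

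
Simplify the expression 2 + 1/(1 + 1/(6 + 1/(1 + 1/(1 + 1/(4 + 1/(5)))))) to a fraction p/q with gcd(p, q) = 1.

1018/355

a_0 = 2: 2/1
a_1 = 1: 3/1
a_2 = 6: 20/7
a_3 = 1: 23/8
a_4 = 1: 43/15
a_5 = 4: 195/68
a_6 = 5: 1018/355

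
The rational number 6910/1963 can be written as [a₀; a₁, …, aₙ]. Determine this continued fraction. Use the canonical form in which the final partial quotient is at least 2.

[3; 1, 1, 11, 1, 12, 6]

Apply division with remainder until the remainder is 0:
⌊6910/1963⌋ = 3, remainder 1021
⌊1963/1021⌋ = 1, remainder 942
⌊1021/942⌋ = 1, remainder 79
⌊942/79⌋ = 11, remainder 73
⌊79/73⌋ = 1, remainder 6
⌊73/6⌋ = 12, remainder 1
⌊6/1⌋ = 6, remainder 0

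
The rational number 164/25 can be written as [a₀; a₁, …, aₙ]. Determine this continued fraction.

[6; 1, 1, 3, 1, 2]

Apply division with remainder until the remainder is 0:
164 = 6·25 + 14, so a_0 = 6
25 = 1·14 + 11, so a_1 = 1
14 = 1·11 + 3, so a_2 = 1
11 = 3·3 + 2, so a_3 = 3
3 = 1·2 + 1, so a_4 = 1
2 = 2·1 + 0, so a_5 = 2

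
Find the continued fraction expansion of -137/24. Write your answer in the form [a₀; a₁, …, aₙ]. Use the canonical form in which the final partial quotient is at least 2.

[-6; 3, 2, 3]

-137 = -6·24 + 7, so a_0 = -6
24 = 3·7 + 3, so a_1 = 3
7 = 2·3 + 1, so a_2 = 2
3 = 3·1 + 0, so a_3 = 3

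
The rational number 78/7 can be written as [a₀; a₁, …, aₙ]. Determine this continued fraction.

78 ÷ 7 → quotient 11, remainder 1
7 ÷ 1 → quotient 7, remainder 0

[11; 7]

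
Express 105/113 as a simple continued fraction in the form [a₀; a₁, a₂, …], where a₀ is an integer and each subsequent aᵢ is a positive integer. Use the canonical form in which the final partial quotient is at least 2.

105 ÷ 113 → quotient 0, remainder 105
113 ÷ 105 → quotient 1, remainder 8
105 ÷ 8 → quotient 13, remainder 1
8 ÷ 1 → quotient 8, remainder 0

[0; 1, 13, 8]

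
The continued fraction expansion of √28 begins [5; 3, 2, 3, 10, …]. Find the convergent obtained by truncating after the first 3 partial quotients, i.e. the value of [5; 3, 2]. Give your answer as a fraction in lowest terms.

Collapse the nested fraction from the inside out:
Start with 2.
3 + 1/(2/1) = 3 + 1/2 = 7/2
5 + 1/(7/2) = 5 + 2/7 = 37/7

37/7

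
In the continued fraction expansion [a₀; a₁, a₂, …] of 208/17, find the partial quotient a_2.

4

⌊208/17⌋ = 12, remainder 4
⌊17/4⌋ = 4, remainder 1
⌊4/1⌋ = 4, remainder 0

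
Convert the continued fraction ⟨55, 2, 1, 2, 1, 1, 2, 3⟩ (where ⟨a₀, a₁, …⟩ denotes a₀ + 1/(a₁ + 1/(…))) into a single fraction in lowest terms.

Starting at the tail and folding back:
Start with 3.
2 + 1/(3/1) = 2 + 1/3 = 7/3
1 + 1/(7/3) = 1 + 3/7 = 10/7
1 + 1/(10/7) = 1 + 7/10 = 17/10
2 + 1/(17/10) = 2 + 10/17 = 44/17
1 + 1/(44/17) = 1 + 17/44 = 61/44
2 + 1/(61/44) = 2 + 44/61 = 166/61
55 + 1/(166/61) = 55 + 61/166 = 9191/166

9191/166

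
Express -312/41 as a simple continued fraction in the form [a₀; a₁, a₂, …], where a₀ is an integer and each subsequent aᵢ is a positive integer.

⌊-312/41⌋ = -8, remainder 16
⌊41/16⌋ = 2, remainder 9
⌊16/9⌋ = 1, remainder 7
⌊9/7⌋ = 1, remainder 2
⌊7/2⌋ = 3, remainder 1
⌊2/1⌋ = 2, remainder 0

[-8; 2, 1, 1, 3, 2]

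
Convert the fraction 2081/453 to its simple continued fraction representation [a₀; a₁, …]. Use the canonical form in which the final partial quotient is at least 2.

2081 = 4·453 + 269, so a_0 = 4
453 = 1·269 + 184, so a_1 = 1
269 = 1·184 + 85, so a_2 = 1
184 = 2·85 + 14, so a_3 = 2
85 = 6·14 + 1, so a_4 = 6
14 = 14·1 + 0, so a_5 = 14

[4; 1, 1, 2, 6, 14]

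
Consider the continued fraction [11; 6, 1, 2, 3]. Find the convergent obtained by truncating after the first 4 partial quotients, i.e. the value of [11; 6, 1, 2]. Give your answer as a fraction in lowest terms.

Start with 2.
1 + 1/(2/1) = 1 + 1/2 = 3/2
6 + 1/(3/2) = 6 + 2/3 = 20/3
11 + 1/(20/3) = 11 + 3/20 = 223/20

223/20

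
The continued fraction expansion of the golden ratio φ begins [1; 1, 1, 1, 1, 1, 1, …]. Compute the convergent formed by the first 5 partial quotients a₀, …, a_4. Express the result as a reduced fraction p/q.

8/5

Work from the innermost term outward:
Start with 1.
1 + 1/(1/1) = 1 + 1/1 = 2/1
1 + 1/(2/1) = 1 + 1/2 = 3/2
1 + 1/(3/2) = 1 + 2/3 = 5/3
1 + 1/(5/3) = 1 + 3/5 = 8/5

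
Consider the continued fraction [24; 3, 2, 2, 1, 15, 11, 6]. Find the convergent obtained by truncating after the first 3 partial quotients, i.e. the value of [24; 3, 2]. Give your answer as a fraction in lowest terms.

Collapse the nested fraction from the inside out:
Start with 2.
3 + 1/(2/1) = 3 + 1/2 = 7/2
24 + 1/(7/2) = 24 + 2/7 = 170/7

170/7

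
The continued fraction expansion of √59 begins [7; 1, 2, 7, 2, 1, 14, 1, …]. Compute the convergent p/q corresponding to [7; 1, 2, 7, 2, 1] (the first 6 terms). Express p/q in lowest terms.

Starting at the tail and folding back:
Start with 1.
2 + 1/(1/1) = 2 + 1/1 = 3/1
7 + 1/(3/1) = 7 + 1/3 = 22/3
2 + 1/(22/3) = 2 + 3/22 = 47/22
1 + 1/(47/22) = 1 + 22/47 = 69/47
7 + 1/(69/47) = 7 + 47/69 = 530/69

530/69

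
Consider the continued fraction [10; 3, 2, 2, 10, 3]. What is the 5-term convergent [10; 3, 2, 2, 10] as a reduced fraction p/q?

Build up convergents one term at a time:
a_0 = 10: 10/1
a_1 = 3: 31/3
a_2 = 2: 72/7
a_3 = 2: 175/17
a_4 = 10: 1822/177

1822/177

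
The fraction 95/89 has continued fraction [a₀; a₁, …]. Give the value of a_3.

Apply division with remainder until the remainder is 0:
95 = 1·89 + 6, so a_0 = 1
89 = 14·6 + 5, so a_1 = 14
6 = 1·5 + 1, so a_2 = 1
5 = 5·1 + 0, so a_3 = 5

5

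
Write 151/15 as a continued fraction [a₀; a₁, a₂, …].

151 ÷ 15 → quotient 10, remainder 1
15 ÷ 1 → quotient 15, remainder 0

[10; 15]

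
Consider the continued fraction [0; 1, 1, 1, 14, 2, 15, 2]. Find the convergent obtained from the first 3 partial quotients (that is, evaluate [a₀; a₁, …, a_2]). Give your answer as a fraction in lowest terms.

Compute successive convergents:
a_0 = 0: 0/1
a_1 = 1: 1/1
a_2 = 1: 1/2

1/2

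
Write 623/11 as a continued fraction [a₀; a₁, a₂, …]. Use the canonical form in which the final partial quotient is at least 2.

623 = 56·11 + 7, so a_0 = 56
11 = 1·7 + 4, so a_1 = 1
7 = 1·4 + 3, so a_2 = 1
4 = 1·3 + 1, so a_3 = 1
3 = 3·1 + 0, so a_4 = 3

[56; 1, 1, 1, 3]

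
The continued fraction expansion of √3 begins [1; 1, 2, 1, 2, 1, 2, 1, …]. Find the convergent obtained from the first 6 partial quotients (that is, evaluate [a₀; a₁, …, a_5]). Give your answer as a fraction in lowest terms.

a_0 = 1: 1/1
a_1 = 1: 2/1
a_2 = 2: 5/3
a_3 = 1: 7/4
a_4 = 2: 19/11
a_5 = 1: 26/15

26/15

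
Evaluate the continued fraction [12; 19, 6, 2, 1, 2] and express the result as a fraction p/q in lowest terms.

11775/977

a_0 = 12: 12/1
a_1 = 19: 229/19
a_2 = 6: 1386/115
a_3 = 2: 3001/249
a_4 = 1: 4387/364
a_5 = 2: 11775/977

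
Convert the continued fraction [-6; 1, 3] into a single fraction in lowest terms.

-21/4

Start with 3.
1 + 1/(3/1) = 1 + 1/3 = 4/3
-6 + 1/(4/3) = -6 + 3/4 = -21/4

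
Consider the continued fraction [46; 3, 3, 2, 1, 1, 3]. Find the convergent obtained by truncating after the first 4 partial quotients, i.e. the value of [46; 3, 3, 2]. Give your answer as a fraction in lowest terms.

Build up convergents one term at a time:
a_0 = 46: 46/1
a_1 = 3: 139/3
a_2 = 3: 463/10
a_3 = 2: 1065/23

1065/23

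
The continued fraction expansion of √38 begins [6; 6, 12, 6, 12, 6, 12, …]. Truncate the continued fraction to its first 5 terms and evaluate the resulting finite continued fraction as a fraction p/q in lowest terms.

Start with 12.
6 + 1/(12/1) = 6 + 1/12 = 73/12
12 + 1/(73/12) = 12 + 12/73 = 888/73
6 + 1/(888/73) = 6 + 73/888 = 5401/888
6 + 1/(5401/888) = 6 + 888/5401 = 33294/5401

33294/5401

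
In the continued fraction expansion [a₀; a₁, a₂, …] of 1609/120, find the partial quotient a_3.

1609 = 13·120 + 49, so a_0 = 13
120 = 2·49 + 22, so a_1 = 2
49 = 2·22 + 5, so a_2 = 2
22 = 4·5 + 2, so a_3 = 4

4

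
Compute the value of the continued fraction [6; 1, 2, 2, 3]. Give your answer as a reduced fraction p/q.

a_0 = 6: 6/1
a_1 = 1: 7/1
a_2 = 2: 20/3
a_3 = 2: 47/7
a_4 = 3: 161/24

161/24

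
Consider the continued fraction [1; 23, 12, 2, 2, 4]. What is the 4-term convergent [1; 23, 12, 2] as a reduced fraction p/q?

602/577

Start with 2.
12 + 1/(2/1) = 12 + 1/2 = 25/2
23 + 1/(25/2) = 23 + 2/25 = 577/25
1 + 1/(577/25) = 1 + 25/577 = 602/577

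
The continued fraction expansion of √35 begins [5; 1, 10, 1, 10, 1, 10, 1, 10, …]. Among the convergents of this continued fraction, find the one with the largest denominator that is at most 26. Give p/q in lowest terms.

a_0 = 5: 5/1  (≤ bound)
a_1 = 1: 6/1  (≤ bound)
a_2 = 10: 65/11  (≤ bound)
a_3 = 1: 71/12  (≤ bound)
a_4 = 10: 775/131  (> 26, stop)

71/12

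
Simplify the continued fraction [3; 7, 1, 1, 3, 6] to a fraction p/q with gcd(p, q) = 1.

1043/333

Start with 6.
3 + 1/(6/1) = 3 + 1/6 = 19/6
1 + 1/(19/6) = 1 + 6/19 = 25/19
1 + 1/(25/19) = 1 + 19/25 = 44/25
7 + 1/(44/25) = 7 + 25/44 = 333/44
3 + 1/(333/44) = 3 + 44/333 = 1043/333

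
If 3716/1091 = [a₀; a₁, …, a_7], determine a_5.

1

⌊3716/1091⌋ = 3, remainder 443
⌊1091/443⌋ = 2, remainder 205
⌊443/205⌋ = 2, remainder 33
⌊205/33⌋ = 6, remainder 7
⌊33/7⌋ = 4, remainder 5
⌊7/5⌋ = 1, remainder 2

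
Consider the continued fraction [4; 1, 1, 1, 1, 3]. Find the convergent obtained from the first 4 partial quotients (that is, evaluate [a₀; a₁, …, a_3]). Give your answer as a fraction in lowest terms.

Work from the innermost term outward:
Start with 1.
1 + 1/(1/1) = 1 + 1/1 = 2/1
1 + 1/(2/1) = 1 + 1/2 = 3/2
4 + 1/(3/2) = 4 + 2/3 = 14/3

14/3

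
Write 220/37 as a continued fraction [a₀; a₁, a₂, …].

Repeatedly divide and take the remainder:
⌊220/37⌋ = 5, remainder 35
⌊37/35⌋ = 1, remainder 2
⌊35/2⌋ = 17, remainder 1
⌊2/1⌋ = 2, remainder 0

[5; 1, 17, 2]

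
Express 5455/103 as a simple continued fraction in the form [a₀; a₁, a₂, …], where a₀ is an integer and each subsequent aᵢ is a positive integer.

[52; 1, 24, 1, 3]

⌊5455/103⌋ = 52, remainder 99
⌊103/99⌋ = 1, remainder 4
⌊99/4⌋ = 24, remainder 3
⌊4/3⌋ = 1, remainder 1
⌊3/1⌋ = 3, remainder 0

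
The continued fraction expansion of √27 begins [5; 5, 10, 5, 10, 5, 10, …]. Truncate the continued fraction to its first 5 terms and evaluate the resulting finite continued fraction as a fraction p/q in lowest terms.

13775/2651

a_0 = 5: 5/1
a_1 = 5: 26/5
a_2 = 10: 265/51
a_3 = 5: 1351/260
a_4 = 10: 13775/2651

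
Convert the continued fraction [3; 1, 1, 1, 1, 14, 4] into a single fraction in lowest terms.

Starting at the tail and folding back:
Start with 4.
14 + 1/(4/1) = 14 + 1/4 = 57/4
1 + 1/(57/4) = 1 + 4/57 = 61/57
1 + 1/(61/57) = 1 + 57/61 = 118/61
1 + 1/(118/61) = 1 + 61/118 = 179/118
1 + 1/(179/118) = 1 + 118/179 = 297/179
3 + 1/(297/179) = 3 + 179/297 = 1070/297

1070/297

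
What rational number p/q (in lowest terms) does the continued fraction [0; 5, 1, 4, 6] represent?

31/180

Start with 6.
4 + 1/(6/1) = 4 + 1/6 = 25/6
1 + 1/(25/6) = 1 + 6/25 = 31/25
5 + 1/(31/25) = 5 + 25/31 = 180/31
0 + 1/(180/31) = 0 + 31/180 = 31/180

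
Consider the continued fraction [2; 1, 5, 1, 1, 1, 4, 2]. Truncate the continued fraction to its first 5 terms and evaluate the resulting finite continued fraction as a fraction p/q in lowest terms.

37/13

a_0 = 2: 2/1
a_1 = 1: 3/1
a_2 = 5: 17/6
a_3 = 1: 20/7
a_4 = 1: 37/13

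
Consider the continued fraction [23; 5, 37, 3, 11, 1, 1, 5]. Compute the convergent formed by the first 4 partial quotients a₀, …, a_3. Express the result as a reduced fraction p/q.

13061/563

Work from the innermost term outward:
Start with 3.
37 + 1/(3/1) = 37 + 1/3 = 112/3
5 + 1/(112/3) = 5 + 3/112 = 563/112
23 + 1/(563/112) = 23 + 112/563 = 13061/563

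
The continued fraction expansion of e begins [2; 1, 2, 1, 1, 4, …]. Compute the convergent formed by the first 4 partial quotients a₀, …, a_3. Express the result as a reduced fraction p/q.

Start with 1.
2 + 1/(1/1) = 2 + 1/1 = 3/1
1 + 1/(3/1) = 1 + 1/3 = 4/3
2 + 1/(4/3) = 2 + 3/4 = 11/4

11/4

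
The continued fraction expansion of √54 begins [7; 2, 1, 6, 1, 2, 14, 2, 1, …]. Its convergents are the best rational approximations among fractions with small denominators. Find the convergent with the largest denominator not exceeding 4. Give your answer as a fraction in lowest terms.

a_0 = 7: 7/1  (≤ bound)
a_1 = 2: 15/2  (≤ bound)
a_2 = 1: 22/3  (≤ bound)
a_3 = 6: 147/20  (> 4, stop)

22/3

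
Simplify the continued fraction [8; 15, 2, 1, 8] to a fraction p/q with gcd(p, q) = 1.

Build up convergents one term at a time:
a_0 = 8: 8/1
a_1 = 15: 121/15
a_2 = 2: 250/31
a_3 = 1: 371/46
a_4 = 8: 3218/399

3218/399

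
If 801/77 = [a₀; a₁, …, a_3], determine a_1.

⌊801/77⌋ = 10, remainder 31
⌊77/31⌋ = 2, remainder 15

2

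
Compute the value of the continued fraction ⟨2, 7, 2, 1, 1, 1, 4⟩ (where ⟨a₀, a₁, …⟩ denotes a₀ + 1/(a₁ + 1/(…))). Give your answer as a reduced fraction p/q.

Work from the innermost term outward:
Start with 4.
1 + 1/(4/1) = 1 + 1/4 = 5/4
1 + 1/(5/4) = 1 + 4/5 = 9/5
1 + 1/(9/5) = 1 + 5/9 = 14/9
2 + 1/(14/9) = 2 + 9/14 = 37/14
7 + 1/(37/14) = 7 + 14/37 = 273/37
2 + 1/(273/37) = 2 + 37/273 = 583/273

583/273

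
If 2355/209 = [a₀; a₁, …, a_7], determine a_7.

Apply division with remainder until the remainder is 0:
2355 = 11·209 + 56, so a_0 = 11
209 = 3·56 + 41, so a_1 = 3
56 = 1·41 + 15, so a_2 = 1
41 = 2·15 + 11, so a_3 = 2
15 = 1·11 + 4, so a_4 = 1
11 = 2·4 + 3, so a_5 = 2
4 = 1·3 + 1, so a_6 = 1
3 = 3·1 + 0, so a_7 = 3

3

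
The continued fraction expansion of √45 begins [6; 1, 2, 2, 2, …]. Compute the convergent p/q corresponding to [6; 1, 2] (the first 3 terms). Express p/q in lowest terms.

20/3

a_0 = 6: 6/1
a_1 = 1: 7/1
a_2 = 2: 20/3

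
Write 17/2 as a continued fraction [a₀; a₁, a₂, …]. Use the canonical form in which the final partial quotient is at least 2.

17 = 8·2 + 1, so a_0 = 8
2 = 2·1 + 0, so a_1 = 2

[8; 2]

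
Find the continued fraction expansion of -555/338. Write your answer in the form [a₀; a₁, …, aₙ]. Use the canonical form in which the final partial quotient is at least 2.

[-2; 2, 1, 3, 1, 5, 4]

-555 = -2·338 + 121, so a_0 = -2
338 = 2·121 + 96, so a_1 = 2
121 = 1·96 + 25, so a_2 = 1
96 = 3·25 + 21, so a_3 = 3
25 = 1·21 + 4, so a_4 = 1
21 = 5·4 + 1, so a_5 = 5
4 = 4·1 + 0, so a_6 = 4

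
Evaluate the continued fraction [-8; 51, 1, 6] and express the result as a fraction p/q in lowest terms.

Build up convergents one term at a time:
a_0 = -8: -8/1
a_1 = 51: -407/51
a_2 = 1: -415/52
a_3 = 6: -2897/363

-2897/363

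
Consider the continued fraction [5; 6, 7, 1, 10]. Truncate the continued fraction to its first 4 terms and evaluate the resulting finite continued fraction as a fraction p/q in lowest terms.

a_0 = 5: 5/1
a_1 = 6: 31/6
a_2 = 7: 222/43
a_3 = 1: 253/49

253/49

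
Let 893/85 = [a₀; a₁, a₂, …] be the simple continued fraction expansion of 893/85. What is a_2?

1

893 ÷ 85 → quotient 10, remainder 43
85 ÷ 43 → quotient 1, remainder 42
43 ÷ 42 → quotient 1, remainder 1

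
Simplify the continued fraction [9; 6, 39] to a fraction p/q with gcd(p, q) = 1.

Compute successive convergents:
a_0 = 9: 9/1
a_1 = 6: 55/6
a_2 = 39: 2154/235

2154/235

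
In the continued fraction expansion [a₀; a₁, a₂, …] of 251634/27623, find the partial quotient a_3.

Repeatedly divide and take the remainder:
⌊251634/27623⌋ = 9, remainder 3027
⌊27623/3027⌋ = 9, remainder 380
⌊3027/380⌋ = 7, remainder 367
⌊380/367⌋ = 1, remainder 13

1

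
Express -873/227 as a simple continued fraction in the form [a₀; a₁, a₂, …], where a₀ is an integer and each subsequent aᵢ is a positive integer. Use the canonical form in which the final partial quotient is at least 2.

[-4; 6, 2, 17]

-873 = -4·227 + 35, so a_0 = -4
227 = 6·35 + 17, so a_1 = 6
35 = 2·17 + 1, so a_2 = 2
17 = 17·1 + 0, so a_3 = 17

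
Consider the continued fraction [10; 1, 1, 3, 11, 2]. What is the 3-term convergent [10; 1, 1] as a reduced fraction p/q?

21/2

Start with 1.
1 + 1/(1/1) = 1 + 1/1 = 2/1
10 + 1/(2/1) = 10 + 1/2 = 21/2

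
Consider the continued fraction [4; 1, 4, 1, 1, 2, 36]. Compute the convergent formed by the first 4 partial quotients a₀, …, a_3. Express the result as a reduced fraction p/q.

29/6

Start with 1.
4 + 1/(1/1) = 4 + 1/1 = 5/1
1 + 1/(5/1) = 1 + 1/5 = 6/5
4 + 1/(6/5) = 4 + 5/6 = 29/6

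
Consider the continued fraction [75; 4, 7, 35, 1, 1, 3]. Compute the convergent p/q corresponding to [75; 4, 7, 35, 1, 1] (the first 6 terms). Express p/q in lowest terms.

155524/2067

Starting at the tail and folding back:
Start with 1.
1 + 1/(1/1) = 1 + 1/1 = 2/1
35 + 1/(2/1) = 35 + 1/2 = 71/2
7 + 1/(71/2) = 7 + 2/71 = 499/71
4 + 1/(499/71) = 4 + 71/499 = 2067/499
75 + 1/(2067/499) = 75 + 499/2067 = 155524/2067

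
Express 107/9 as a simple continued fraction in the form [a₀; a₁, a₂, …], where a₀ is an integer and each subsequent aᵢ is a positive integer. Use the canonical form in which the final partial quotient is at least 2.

[11; 1, 8]

107 = 11·9 + 8, so a_0 = 11
9 = 1·8 + 1, so a_1 = 1
8 = 8·1 + 0, so a_2 = 8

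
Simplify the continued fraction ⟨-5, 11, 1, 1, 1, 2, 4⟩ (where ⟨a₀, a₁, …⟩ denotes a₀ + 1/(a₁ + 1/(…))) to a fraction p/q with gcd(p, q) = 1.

-2000/407

a_0 = -5: -5/1
a_1 = 11: -54/11
a_2 = 1: -59/12
a_3 = 1: -113/23
a_4 = 1: -172/35
a_5 = 2: -457/93
a_6 = 4: -2000/407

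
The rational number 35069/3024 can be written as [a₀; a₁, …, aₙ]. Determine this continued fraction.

⌊35069/3024⌋ = 11, remainder 1805
⌊3024/1805⌋ = 1, remainder 1219
⌊1805/1219⌋ = 1, remainder 586
⌊1219/586⌋ = 2, remainder 47
⌊586/47⌋ = 12, remainder 22
⌊47/22⌋ = 2, remainder 3
⌊22/3⌋ = 7, remainder 1
⌊3/1⌋ = 3, remainder 0

[11; 1, 1, 2, 12, 2, 7, 3]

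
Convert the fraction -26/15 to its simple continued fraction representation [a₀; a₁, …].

[-2; 3, 1, 3]

-26 ÷ 15 → quotient -2, remainder 4
15 ÷ 4 → quotient 3, remainder 3
4 ÷ 3 → quotient 1, remainder 1
3 ÷ 1 → quotient 3, remainder 0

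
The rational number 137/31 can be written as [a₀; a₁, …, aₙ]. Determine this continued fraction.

137 ÷ 31 → quotient 4, remainder 13
31 ÷ 13 → quotient 2, remainder 5
13 ÷ 5 → quotient 2, remainder 3
5 ÷ 3 → quotient 1, remainder 2
3 ÷ 2 → quotient 1, remainder 1
2 ÷ 1 → quotient 2, remainder 0

[4; 2, 2, 1, 1, 2]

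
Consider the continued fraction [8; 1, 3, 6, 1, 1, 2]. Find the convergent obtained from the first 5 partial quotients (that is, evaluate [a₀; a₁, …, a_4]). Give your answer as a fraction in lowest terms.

a_0 = 8: 8/1
a_1 = 1: 9/1
a_2 = 3: 35/4
a_3 = 6: 219/25
a_4 = 1: 254/29

254/29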